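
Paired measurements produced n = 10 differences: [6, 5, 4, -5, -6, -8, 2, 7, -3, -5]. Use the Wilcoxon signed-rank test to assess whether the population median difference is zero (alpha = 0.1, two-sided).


Step 1: Drop any zero differences (none here) and take |d_i|.
|d| = [6, 5, 4, 5, 6, 8, 2, 7, 3, 5]
Step 2: Midrank |d_i| (ties get averaged ranks).
ranks: |6|->7.5, |5|->5, |4|->3, |5|->5, |6|->7.5, |8|->10, |2|->1, |7|->9, |3|->2, |5|->5
Step 3: Attach original signs; sum ranks with positive sign and with negative sign.
W+ = 7.5 + 5 + 3 + 1 + 9 = 25.5
W- = 5 + 7.5 + 10 + 2 + 5 = 29.5
(Check: W+ + W- = 55 should equal n(n+1)/2 = 55.)
Step 4: Test statistic W = min(W+, W-) = 25.5.
Step 5: Ties in |d|, so use the tie-corrected normal approximation.
        E[W] = n(n+1)/4 = 10*11/4 = 27.5.
        Tie groups: |d|=5 (t=3), |d|=6 (t=2); sum(t^3 - t) = 30.
        Var[W] = n(n+1)(2n+1)/24 - sum(t^3-t)/48 = 2310/24 - 30/48 = 95.625.
        z = (W - E[W]) / sqrt(Var[W]) = (25.5 - 27.5) / 9.7788 = -0.2045.
        Two-sided p = 2*Phi(z) = 0.837944.
Step 6: alpha = 0.1. fail to reject H0.

W+ = 25.5, W- = 29.5, W = min = 25.5, p = 0.837944, fail to reject H0.


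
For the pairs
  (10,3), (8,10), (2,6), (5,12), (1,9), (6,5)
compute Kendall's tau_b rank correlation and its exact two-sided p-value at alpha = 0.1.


Step 1: Enumerate the 15 unordered pairs (i,j) with i<j and classify each by sign(x_j-x_i) * sign(y_j-y_i).
  (1,2):dx=-2,dy=+7->D; (1,3):dx=-8,dy=+3->D; (1,4):dx=-5,dy=+9->D; (1,5):dx=-9,dy=+6->D
  (1,6):dx=-4,dy=+2->D; (2,3):dx=-6,dy=-4->C; (2,4):dx=-3,dy=+2->D; (2,5):dx=-7,dy=-1->C
  (2,6):dx=-2,dy=-5->C; (3,4):dx=+3,dy=+6->C; (3,5):dx=-1,dy=+3->D; (3,6):dx=+4,dy=-1->D
  (4,5):dx=-4,dy=-3->C; (4,6):dx=+1,dy=-7->D; (5,6):dx=+5,dy=-4->D
Step 2: C = 5, D = 10, total pairs = 15.
Step 3: tau = (C - D)/(n(n-1)/2) = (5 - 10)/15 = -0.333333.
Step 4: Exact two-sided p-value (enumerate n! = 720 permutations of y under H0): p = 0.469444.
Step 5: alpha = 0.1. fail to reject H0.

tau_b = -0.3333 (C=5, D=10), p = 0.469444, fail to reject H0.


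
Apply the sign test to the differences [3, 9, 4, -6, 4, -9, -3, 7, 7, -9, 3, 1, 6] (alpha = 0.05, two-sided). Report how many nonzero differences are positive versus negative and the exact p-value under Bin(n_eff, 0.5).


Step 1: Discard zero differences. Original n = 13; n_eff = number of nonzero differences = 13.
Nonzero differences (with sign): +3, +9, +4, -6, +4, -9, -3, +7, +7, -9, +3, +1, +6
Step 2: Count signs: positive = 9, negative = 4.
Step 3: Under H0: P(positive) = 0.5, so the number of positives S ~ Bin(13, 0.5).
Step 4: Two-sided exact p-value = sum of Bin(13,0.5) probabilities at or below the observed probability = 0.266846.
Step 5: alpha = 0.05. fail to reject H0.

n_eff = 13, pos = 9, neg = 4, p = 0.266846, fail to reject H0.


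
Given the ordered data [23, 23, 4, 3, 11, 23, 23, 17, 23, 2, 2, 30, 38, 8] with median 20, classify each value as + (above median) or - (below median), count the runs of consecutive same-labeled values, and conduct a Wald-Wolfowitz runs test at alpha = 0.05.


Step 1: Compute median = 20; label A = above, B = below.
Labels in order: AABBBAABABBAAB  (n_A = 7, n_B = 7)
Step 2: Count runs R = 8.
Step 3: Under H0 (random ordering), E[R] = 2*n_A*n_B/(n_A+n_B) + 1 = 2*7*7/14 + 1 = 8.0000.
        Var[R] = 2*n_A*n_B*(2*n_A*n_B - n_A - n_B) / ((n_A+n_B)^2 * (n_A+n_B-1)) = 8232/2548 = 3.2308.
        SD[R] = 1.7974.
Step 4: R = E[R], so z = 0 with no continuity correction.
Step 5: Two-sided p-value via normal approximation = 2*(1 - Phi(|z|)) = 1.000000.
Step 6: alpha = 0.05. fail to reject H0.

R = 8, z = 0.0000, p = 1.000000, fail to reject H0.


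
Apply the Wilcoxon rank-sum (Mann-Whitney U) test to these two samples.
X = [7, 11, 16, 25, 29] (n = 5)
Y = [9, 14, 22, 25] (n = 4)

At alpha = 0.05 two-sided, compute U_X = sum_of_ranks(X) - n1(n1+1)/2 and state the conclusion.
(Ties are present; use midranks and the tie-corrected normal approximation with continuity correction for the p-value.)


Step 1: Combine and sort all 9 observations; assign midranks.
sorted (value, group): (7,X), (9,Y), (11,X), (14,Y), (16,X), (22,Y), (25,X), (25,Y), (29,X)
ranks: 7->1, 9->2, 11->3, 14->4, 16->5, 22->6, 25->7.5, 25->7.5, 29->9
Step 2: Rank sum for X: R1 = 1 + 3 + 5 + 7.5 + 9 = 25.5.
Step 3: U_X = R1 - n1(n1+1)/2 = 25.5 - 5*6/2 = 25.5 - 15 = 10.5.
       U_Y = n1*n2 - U_X = 20 - 10.5 = 9.5.
Step 4: Ties are present, so use the tie-corrected normal approximation (with continuity correction) for the p-value.
Step 5: p-value = 1.000000; compare to alpha = 0.05. fail to reject H0.

U_X = 10.5, p = 1.000000, fail to reject H0 at alpha = 0.05.


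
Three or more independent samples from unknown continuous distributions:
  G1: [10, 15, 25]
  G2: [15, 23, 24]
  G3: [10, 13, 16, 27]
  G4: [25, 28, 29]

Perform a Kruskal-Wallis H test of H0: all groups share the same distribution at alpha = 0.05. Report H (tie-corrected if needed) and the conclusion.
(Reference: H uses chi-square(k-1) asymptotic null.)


Step 1: Combine all N = 13 observations and assign midranks.
sorted (value, group, rank): (10,G1,1.5), (10,G3,1.5), (13,G3,3), (15,G1,4.5), (15,G2,4.5), (16,G3,6), (23,G2,7), (24,G2,8), (25,G1,9.5), (25,G4,9.5), (27,G3,11), (28,G4,12), (29,G4,13)
Step 2: Sum ranks within each group.
R_1 = 15.5 (n_1 = 3)
R_2 = 19.5 (n_2 = 3)
R_3 = 21.5 (n_3 = 4)
R_4 = 34.5 (n_4 = 3)
Step 3: H = 12/(N(N+1)) * sum(R_i^2/n_i) - 3(N+1)
     = 12/(13*14) * (15.5^2/3 + 19.5^2/3 + 21.5^2/4 + 34.5^2/3) - 3*14
     = 0.065934 * 719.146 - 42
     = 5.416209.
Step 4: Ties present; correction factor C = 1 - 18/(13^3 - 13) = 0.991758. Corrected H = 5.416209 / 0.991758 = 5.461219.
Step 5: Under H0, H ~ chi^2(3); p-value = 0.140977.
Step 6: alpha = 0.05. fail to reject H0.

H = 5.4612, df = 3, p = 0.140977, fail to reject H0.


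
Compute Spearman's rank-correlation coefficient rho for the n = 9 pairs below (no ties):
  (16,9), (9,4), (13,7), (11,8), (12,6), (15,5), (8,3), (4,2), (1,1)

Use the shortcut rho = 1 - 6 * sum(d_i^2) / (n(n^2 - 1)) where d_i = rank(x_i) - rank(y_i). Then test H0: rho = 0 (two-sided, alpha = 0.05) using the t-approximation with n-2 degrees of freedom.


Step 1: Rank x and y separately (midranks; no ties here).
rank(x): 16->9, 9->4, 13->7, 11->5, 12->6, 15->8, 8->3, 4->2, 1->1
rank(y): 9->9, 4->4, 7->7, 8->8, 6->6, 5->5, 3->3, 2->2, 1->1
Step 2: d_i = R_x(i) - R_y(i); compute d_i^2.
  (9-9)^2=0, (4-4)^2=0, (7-7)^2=0, (5-8)^2=9, (6-6)^2=0, (8-5)^2=9, (3-3)^2=0, (2-2)^2=0, (1-1)^2=0
sum(d^2) = 18.
Step 3: rho = 1 - 6*18 / (9*(9^2 - 1)) = 1 - 108/720 = 0.850000.
Step 4: Under H0, t = rho * sqrt((n-2)/(1-rho^2)) = 4.2691 ~ t(7).
Step 5: Two-sided p-value from the t-distribution with 7 df = 0.003705.
Step 6: alpha = 0.05. reject H0.

rho = 0.8500, p = 0.003705, reject H0 at alpha = 0.05.


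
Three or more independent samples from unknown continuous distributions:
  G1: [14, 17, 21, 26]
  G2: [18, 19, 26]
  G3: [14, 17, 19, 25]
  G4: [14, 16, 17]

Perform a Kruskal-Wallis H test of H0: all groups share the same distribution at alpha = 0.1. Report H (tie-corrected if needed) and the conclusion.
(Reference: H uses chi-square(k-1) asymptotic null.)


Step 1: Combine all N = 14 observations and assign midranks.
sorted (value, group, rank): (14,G1,2), (14,G3,2), (14,G4,2), (16,G4,4), (17,G1,6), (17,G3,6), (17,G4,6), (18,G2,8), (19,G2,9.5), (19,G3,9.5), (21,G1,11), (25,G3,12), (26,G1,13.5), (26,G2,13.5)
Step 2: Sum ranks within each group.
R_1 = 32.5 (n_1 = 4)
R_2 = 31 (n_2 = 3)
R_3 = 29.5 (n_3 = 4)
R_4 = 12 (n_4 = 3)
Step 3: H = 12/(N(N+1)) * sum(R_i^2/n_i) - 3(N+1)
     = 12/(14*15) * (32.5^2/4 + 31^2/3 + 29.5^2/4 + 12^2/3) - 3*15
     = 0.057143 * 849.958 - 45
     = 3.569048.
Step 4: Ties present; correction factor C = 1 - 60/(14^3 - 14) = 0.978022. Corrected H = 3.569048 / 0.978022 = 3.649251.
Step 5: Under H0, H ~ chi^2(3); p-value = 0.301914.
Step 6: alpha = 0.1. fail to reject H0.

H = 3.6493, df = 3, p = 0.301914, fail to reject H0.


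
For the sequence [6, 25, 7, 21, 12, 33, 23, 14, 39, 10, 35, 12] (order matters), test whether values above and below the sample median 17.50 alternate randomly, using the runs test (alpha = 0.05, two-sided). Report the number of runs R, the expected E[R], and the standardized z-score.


Step 1: Compute median = 17.50; label A = above, B = below.
Labels in order: BABABAABABAB  (n_A = 6, n_B = 6)
Step 2: Count runs R = 11.
Step 3: Under H0 (random ordering), E[R] = 2*n_A*n_B/(n_A+n_B) + 1 = 2*6*6/12 + 1 = 7.0000.
        Var[R] = 2*n_A*n_B*(2*n_A*n_B - n_A - n_B) / ((n_A+n_B)^2 * (n_A+n_B-1)) = 4320/1584 = 2.7273.
        SD[R] = 1.6514.
Step 4: Continuity-corrected z = (R - 0.5 - E[R]) / SD[R] = (11 - 0.5 - 7.0000) / 1.6514 = 2.1194.
Step 5: Two-sided p-value via normal approximation = 2*(1 - Phi(|z|)) = 0.034060.
Step 6: alpha = 0.05. reject H0.

R = 11, z = 2.1194, p = 0.034060, reject H0.


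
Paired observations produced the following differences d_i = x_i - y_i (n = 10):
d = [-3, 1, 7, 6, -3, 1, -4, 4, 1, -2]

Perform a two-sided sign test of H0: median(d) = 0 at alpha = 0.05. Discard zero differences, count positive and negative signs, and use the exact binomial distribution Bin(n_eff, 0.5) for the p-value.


Step 1: Discard zero differences. Original n = 10; n_eff = number of nonzero differences = 10.
Nonzero differences (with sign): -3, +1, +7, +6, -3, +1, -4, +4, +1, -2
Step 2: Count signs: positive = 6, negative = 4.
Step 3: Under H0: P(positive) = 0.5, so the number of positives S ~ Bin(10, 0.5).
Step 4: Two-sided exact p-value = sum of Bin(10,0.5) probabilities at or below the observed probability = 0.753906.
Step 5: alpha = 0.05. fail to reject H0.

n_eff = 10, pos = 6, neg = 4, p = 0.753906, fail to reject H0.


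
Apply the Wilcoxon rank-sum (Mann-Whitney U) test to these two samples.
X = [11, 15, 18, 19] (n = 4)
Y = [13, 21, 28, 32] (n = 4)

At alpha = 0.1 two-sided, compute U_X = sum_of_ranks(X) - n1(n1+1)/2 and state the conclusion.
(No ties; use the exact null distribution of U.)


Step 1: Combine and sort all 8 observations; assign midranks.
sorted (value, group): (11,X), (13,Y), (15,X), (18,X), (19,X), (21,Y), (28,Y), (32,Y)
ranks: 11->1, 13->2, 15->3, 18->4, 19->5, 21->6, 28->7, 32->8
Step 2: Rank sum for X: R1 = 1 + 3 + 4 + 5 = 13.
Step 3: U_X = R1 - n1(n1+1)/2 = 13 - 4*5/2 = 13 - 10 = 3.
       U_Y = n1*n2 - U_X = 16 - 3 = 13.
Step 4: No ties, so the exact null distribution of U (based on enumerating the C(8,4) = 70 equally likely rank assignments) gives the two-sided p-value.
Step 5: p-value = 0.200000; compare to alpha = 0.1. fail to reject H0.

U_X = 3, p = 0.200000, fail to reject H0 at alpha = 0.1.


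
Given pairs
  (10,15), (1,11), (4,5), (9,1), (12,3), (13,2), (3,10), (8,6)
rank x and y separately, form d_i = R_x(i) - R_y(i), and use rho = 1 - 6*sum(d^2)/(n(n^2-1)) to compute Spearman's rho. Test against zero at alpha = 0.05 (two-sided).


Step 1: Rank x and y separately (midranks; no ties here).
rank(x): 10->6, 1->1, 4->3, 9->5, 12->7, 13->8, 3->2, 8->4
rank(y): 15->8, 11->7, 5->4, 1->1, 3->3, 2->2, 10->6, 6->5
Step 2: d_i = R_x(i) - R_y(i); compute d_i^2.
  (6-8)^2=4, (1-7)^2=36, (3-4)^2=1, (5-1)^2=16, (7-3)^2=16, (8-2)^2=36, (2-6)^2=16, (4-5)^2=1
sum(d^2) = 126.
Step 3: rho = 1 - 6*126 / (8*(8^2 - 1)) = 1 - 756/504 = -0.500000.
Step 4: Under H0, t = rho * sqrt((n-2)/(1-rho^2)) = -1.4142 ~ t(6).
Step 5: Two-sided p-value from the t-distribution with 6 df = 0.207031.
Step 6: alpha = 0.05. fail to reject H0.

rho = -0.5000, p = 0.207031, fail to reject H0 at alpha = 0.05.


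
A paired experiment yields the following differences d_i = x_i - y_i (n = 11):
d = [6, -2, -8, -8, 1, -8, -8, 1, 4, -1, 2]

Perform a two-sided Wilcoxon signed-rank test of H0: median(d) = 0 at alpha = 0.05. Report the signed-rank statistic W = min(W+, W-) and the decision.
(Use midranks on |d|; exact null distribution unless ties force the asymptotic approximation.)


Step 1: Drop any zero differences (none here) and take |d_i|.
|d| = [6, 2, 8, 8, 1, 8, 8, 1, 4, 1, 2]
Step 2: Midrank |d_i| (ties get averaged ranks).
ranks: |6|->7, |2|->4.5, |8|->9.5, |8|->9.5, |1|->2, |8|->9.5, |8|->9.5, |1|->2, |4|->6, |1|->2, |2|->4.5
Step 3: Attach original signs; sum ranks with positive sign and with negative sign.
W+ = 7 + 2 + 2 + 6 + 4.5 = 21.5
W- = 4.5 + 9.5 + 9.5 + 9.5 + 9.5 + 2 = 44.5
(Check: W+ + W- = 66 should equal n(n+1)/2 = 66.)
Step 4: Test statistic W = min(W+, W-) = 21.5.
Step 5: Ties in |d|, so use the tie-corrected normal approximation.
        E[W] = n(n+1)/4 = 11*12/4 = 33.
        Tie groups: |d|=1 (t=3), |d|=2 (t=2), |d|=8 (t=4); sum(t^3 - t) = 90.
        Var[W] = n(n+1)(2n+1)/24 - sum(t^3-t)/48 = 3036/24 - 90/48 = 124.625.
        z = (W - E[W]) / sqrt(Var[W]) = (21.5 - 33) / 11.1636 = -1.0301.
        Two-sided p = 2*Phi(z) = 0.302945.
Step 6: alpha = 0.05. fail to reject H0.

W+ = 21.5, W- = 44.5, W = min = 21.5, p = 0.302945, fail to reject H0.


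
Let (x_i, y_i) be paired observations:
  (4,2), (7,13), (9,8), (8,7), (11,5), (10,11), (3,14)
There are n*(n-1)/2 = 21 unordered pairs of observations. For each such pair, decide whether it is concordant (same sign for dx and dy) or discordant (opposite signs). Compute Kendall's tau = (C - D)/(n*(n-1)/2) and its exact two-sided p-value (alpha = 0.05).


Step 1: Enumerate the 21 unordered pairs (i,j) with i<j and classify each by sign(x_j-x_i) * sign(y_j-y_i).
  (1,2):dx=+3,dy=+11->C; (1,3):dx=+5,dy=+6->C; (1,4):dx=+4,dy=+5->C; (1,5):dx=+7,dy=+3->C
  (1,6):dx=+6,dy=+9->C; (1,7):dx=-1,dy=+12->D; (2,3):dx=+2,dy=-5->D; (2,4):dx=+1,dy=-6->D
  (2,5):dx=+4,dy=-8->D; (2,6):dx=+3,dy=-2->D; (2,7):dx=-4,dy=+1->D; (3,4):dx=-1,dy=-1->C
  (3,5):dx=+2,dy=-3->D; (3,6):dx=+1,dy=+3->C; (3,7):dx=-6,dy=+6->D; (4,5):dx=+3,dy=-2->D
  (4,6):dx=+2,dy=+4->C; (4,7):dx=-5,dy=+7->D; (5,6):dx=-1,dy=+6->D; (5,7):dx=-8,dy=+9->D
  (6,7):dx=-7,dy=+3->D
Step 2: C = 8, D = 13, total pairs = 21.
Step 3: tau = (C - D)/(n(n-1)/2) = (8 - 13)/21 = -0.238095.
Step 4: Exact two-sided p-value (enumerate n! = 5040 permutations of y under H0): p = 0.561905.
Step 5: alpha = 0.05. fail to reject H0.

tau_b = -0.2381 (C=8, D=13), p = 0.561905, fail to reject H0.


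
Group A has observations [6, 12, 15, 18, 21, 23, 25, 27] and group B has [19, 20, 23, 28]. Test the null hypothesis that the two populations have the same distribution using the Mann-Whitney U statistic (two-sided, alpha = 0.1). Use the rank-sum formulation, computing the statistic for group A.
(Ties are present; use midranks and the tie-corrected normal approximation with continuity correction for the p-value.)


Step 1: Combine and sort all 12 observations; assign midranks.
sorted (value, group): (6,X), (12,X), (15,X), (18,X), (19,Y), (20,Y), (21,X), (23,X), (23,Y), (25,X), (27,X), (28,Y)
ranks: 6->1, 12->2, 15->3, 18->4, 19->5, 20->6, 21->7, 23->8.5, 23->8.5, 25->10, 27->11, 28->12
Step 2: Rank sum for X: R1 = 1 + 2 + 3 + 4 + 7 + 8.5 + 10 + 11 = 46.5.
Step 3: U_X = R1 - n1(n1+1)/2 = 46.5 - 8*9/2 = 46.5 - 36 = 10.5.
       U_Y = n1*n2 - U_X = 32 - 10.5 = 21.5.
Step 4: Ties are present, so use the tie-corrected normal approximation (with continuity correction) for the p-value.
Step 5: p-value = 0.394938; compare to alpha = 0.1. fail to reject H0.

U_X = 10.5, p = 0.394938, fail to reject H0 at alpha = 0.1.


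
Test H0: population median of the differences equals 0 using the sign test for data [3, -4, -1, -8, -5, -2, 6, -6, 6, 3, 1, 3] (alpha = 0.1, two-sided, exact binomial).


Step 1: Discard zero differences. Original n = 12; n_eff = number of nonzero differences = 12.
Nonzero differences (with sign): +3, -4, -1, -8, -5, -2, +6, -6, +6, +3, +1, +3
Step 2: Count signs: positive = 6, negative = 6.
Step 3: Under H0: P(positive) = 0.5, so the number of positives S ~ Bin(12, 0.5).
Step 4: Two-sided exact p-value = sum of Bin(12,0.5) probabilities at or below the observed probability = 1.000000.
Step 5: alpha = 0.1. fail to reject H0.

n_eff = 12, pos = 6, neg = 6, p = 1.000000, fail to reject H0.


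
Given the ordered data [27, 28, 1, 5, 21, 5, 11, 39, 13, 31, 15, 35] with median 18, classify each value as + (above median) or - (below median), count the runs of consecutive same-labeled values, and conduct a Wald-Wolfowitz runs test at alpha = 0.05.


Step 1: Compute median = 18; label A = above, B = below.
Labels in order: AABBABBABABA  (n_A = 6, n_B = 6)
Step 2: Count runs R = 9.
Step 3: Under H0 (random ordering), E[R] = 2*n_A*n_B/(n_A+n_B) + 1 = 2*6*6/12 + 1 = 7.0000.
        Var[R] = 2*n_A*n_B*(2*n_A*n_B - n_A - n_B) / ((n_A+n_B)^2 * (n_A+n_B-1)) = 4320/1584 = 2.7273.
        SD[R] = 1.6514.
Step 4: Continuity-corrected z = (R - 0.5 - E[R]) / SD[R] = (9 - 0.5 - 7.0000) / 1.6514 = 0.9083.
Step 5: Two-sided p-value via normal approximation = 2*(1 - Phi(|z|)) = 0.363722.
Step 6: alpha = 0.05. fail to reject H0.

R = 9, z = 0.9083, p = 0.363722, fail to reject H0.


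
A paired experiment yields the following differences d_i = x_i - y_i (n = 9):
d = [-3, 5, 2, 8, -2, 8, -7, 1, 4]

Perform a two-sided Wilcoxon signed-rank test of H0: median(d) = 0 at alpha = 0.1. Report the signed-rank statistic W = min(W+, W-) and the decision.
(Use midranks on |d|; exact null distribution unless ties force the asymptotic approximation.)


Step 1: Drop any zero differences (none here) and take |d_i|.
|d| = [3, 5, 2, 8, 2, 8, 7, 1, 4]
Step 2: Midrank |d_i| (ties get averaged ranks).
ranks: |3|->4, |5|->6, |2|->2.5, |8|->8.5, |2|->2.5, |8|->8.5, |7|->7, |1|->1, |4|->5
Step 3: Attach original signs; sum ranks with positive sign and with negative sign.
W+ = 6 + 2.5 + 8.5 + 8.5 + 1 + 5 = 31.5
W- = 4 + 2.5 + 7 = 13.5
(Check: W+ + W- = 45 should equal n(n+1)/2 = 45.)
Step 4: Test statistic W = min(W+, W-) = 13.5.
Step 5: Ties in |d|, so use the tie-corrected normal approximation.
        E[W] = n(n+1)/4 = 9*10/4 = 22.5.
        Tie groups: |d|=2 (t=2), |d|=8 (t=2); sum(t^3 - t) = 12.
        Var[W] = n(n+1)(2n+1)/24 - sum(t^3-t)/48 = 1710/24 - 12/48 = 71.
        z = (W - E[W]) / sqrt(Var[W]) = (13.5 - 22.5) / 8.4261 = -1.0681.
        Two-sided p = 2*Phi(z) = 0.285474.
Step 6: alpha = 0.1. fail to reject H0.

W+ = 31.5, W- = 13.5, W = min = 13.5, p = 0.285474, fail to reject H0.


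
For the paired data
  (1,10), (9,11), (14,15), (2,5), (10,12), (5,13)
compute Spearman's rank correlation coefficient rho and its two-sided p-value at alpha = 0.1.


Step 1: Rank x and y separately (midranks; no ties here).
rank(x): 1->1, 9->4, 14->6, 2->2, 10->5, 5->3
rank(y): 10->2, 11->3, 15->6, 5->1, 12->4, 13->5
Step 2: d_i = R_x(i) - R_y(i); compute d_i^2.
  (1-2)^2=1, (4-3)^2=1, (6-6)^2=0, (2-1)^2=1, (5-4)^2=1, (3-5)^2=4
sum(d^2) = 8.
Step 3: rho = 1 - 6*8 / (6*(6^2 - 1)) = 1 - 48/210 = 0.771429.
Step 4: Under H0, t = rho * sqrt((n-2)/(1-rho^2)) = 2.4247 ~ t(4).
Step 5: Two-sided p-value from the t-distribution with 4 df = 0.072397.
Step 6: alpha = 0.1. reject H0.

rho = 0.7714, p = 0.072397, reject H0 at alpha = 0.1.


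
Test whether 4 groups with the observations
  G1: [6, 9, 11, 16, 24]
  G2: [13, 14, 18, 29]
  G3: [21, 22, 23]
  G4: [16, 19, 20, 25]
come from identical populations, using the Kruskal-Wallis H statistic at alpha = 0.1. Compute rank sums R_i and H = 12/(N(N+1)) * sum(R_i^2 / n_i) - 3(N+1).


Step 1: Combine all N = 16 observations and assign midranks.
sorted (value, group, rank): (6,G1,1), (9,G1,2), (11,G1,3), (13,G2,4), (14,G2,5), (16,G1,6.5), (16,G4,6.5), (18,G2,8), (19,G4,9), (20,G4,10), (21,G3,11), (22,G3,12), (23,G3,13), (24,G1,14), (25,G4,15), (29,G2,16)
Step 2: Sum ranks within each group.
R_1 = 26.5 (n_1 = 5)
R_2 = 33 (n_2 = 4)
R_3 = 36 (n_3 = 3)
R_4 = 40.5 (n_4 = 4)
Step 3: H = 12/(N(N+1)) * sum(R_i^2/n_i) - 3(N+1)
     = 12/(16*17) * (26.5^2/5 + 33^2/4 + 36^2/3 + 40.5^2/4) - 3*17
     = 0.044118 * 1254.76 - 51
     = 4.357169.
Step 4: Ties present; correction factor C = 1 - 6/(16^3 - 16) = 0.998529. Corrected H = 4.357169 / 0.998529 = 4.363586.
Step 5: Under H0, H ~ chi^2(3); p-value = 0.224786.
Step 6: alpha = 0.1. fail to reject H0.

H = 4.3636, df = 3, p = 0.224786, fail to reject H0.


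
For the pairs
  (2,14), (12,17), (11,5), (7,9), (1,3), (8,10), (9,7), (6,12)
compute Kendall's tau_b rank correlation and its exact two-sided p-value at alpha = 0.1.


Step 1: Enumerate the 28 unordered pairs (i,j) with i<j and classify each by sign(x_j-x_i) * sign(y_j-y_i).
  (1,2):dx=+10,dy=+3->C; (1,3):dx=+9,dy=-9->D; (1,4):dx=+5,dy=-5->D; (1,5):dx=-1,dy=-11->C
  (1,6):dx=+6,dy=-4->D; (1,7):dx=+7,dy=-7->D; (1,8):dx=+4,dy=-2->D; (2,3):dx=-1,dy=-12->C
  (2,4):dx=-5,dy=-8->C; (2,5):dx=-11,dy=-14->C; (2,6):dx=-4,dy=-7->C; (2,7):dx=-3,dy=-10->C
  (2,8):dx=-6,dy=-5->C; (3,4):dx=-4,dy=+4->D; (3,5):dx=-10,dy=-2->C; (3,6):dx=-3,dy=+5->D
  (3,7):dx=-2,dy=+2->D; (3,8):dx=-5,dy=+7->D; (4,5):dx=-6,dy=-6->C; (4,6):dx=+1,dy=+1->C
  (4,7):dx=+2,dy=-2->D; (4,8):dx=-1,dy=+3->D; (5,6):dx=+7,dy=+7->C; (5,7):dx=+8,dy=+4->C
  (5,8):dx=+5,dy=+9->C; (6,7):dx=+1,dy=-3->D; (6,8):dx=-2,dy=+2->D; (7,8):dx=-3,dy=+5->D
Step 2: C = 14, D = 14, total pairs = 28.
Step 3: tau = (C - D)/(n(n-1)/2) = (14 - 14)/28 = 0.000000.
Step 4: Exact two-sided p-value (enumerate n! = 40320 permutations of y under H0): p = 1.000000.
Step 5: alpha = 0.1. fail to reject H0.

tau_b = 0.0000 (C=14, D=14), p = 1.000000, fail to reject H0.


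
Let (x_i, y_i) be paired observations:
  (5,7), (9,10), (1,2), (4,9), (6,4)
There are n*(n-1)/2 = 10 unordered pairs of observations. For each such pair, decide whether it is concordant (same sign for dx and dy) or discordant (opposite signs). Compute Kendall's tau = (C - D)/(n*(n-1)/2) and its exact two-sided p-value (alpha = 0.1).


Step 1: Enumerate the 10 unordered pairs (i,j) with i<j and classify each by sign(x_j-x_i) * sign(y_j-y_i).
  (1,2):dx=+4,dy=+3->C; (1,3):dx=-4,dy=-5->C; (1,4):dx=-1,dy=+2->D; (1,5):dx=+1,dy=-3->D
  (2,3):dx=-8,dy=-8->C; (2,4):dx=-5,dy=-1->C; (2,5):dx=-3,dy=-6->C; (3,4):dx=+3,dy=+7->C
  (3,5):dx=+5,dy=+2->C; (4,5):dx=+2,dy=-5->D
Step 2: C = 7, D = 3, total pairs = 10.
Step 3: tau = (C - D)/(n(n-1)/2) = (7 - 3)/10 = 0.400000.
Step 4: Exact two-sided p-value (enumerate n! = 120 permutations of y under H0): p = 0.483333.
Step 5: alpha = 0.1. fail to reject H0.

tau_b = 0.4000 (C=7, D=3), p = 0.483333, fail to reject H0.


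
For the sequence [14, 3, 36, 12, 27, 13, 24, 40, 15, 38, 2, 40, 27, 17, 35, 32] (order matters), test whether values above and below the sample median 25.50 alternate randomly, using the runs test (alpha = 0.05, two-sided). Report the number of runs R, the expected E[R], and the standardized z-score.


Step 1: Compute median = 25.50; label A = above, B = below.
Labels in order: BBABABBABABAABAA  (n_A = 8, n_B = 8)
Step 2: Count runs R = 12.
Step 3: Under H0 (random ordering), E[R] = 2*n_A*n_B/(n_A+n_B) + 1 = 2*8*8/16 + 1 = 9.0000.
        Var[R] = 2*n_A*n_B*(2*n_A*n_B - n_A - n_B) / ((n_A+n_B)^2 * (n_A+n_B-1)) = 14336/3840 = 3.7333.
        SD[R] = 1.9322.
Step 4: Continuity-corrected z = (R - 0.5 - E[R]) / SD[R] = (12 - 0.5 - 9.0000) / 1.9322 = 1.2939.
Step 5: Two-sided p-value via normal approximation = 2*(1 - Phi(|z|)) = 0.195709.
Step 6: alpha = 0.05. fail to reject H0.

R = 12, z = 1.2939, p = 0.195709, fail to reject H0.


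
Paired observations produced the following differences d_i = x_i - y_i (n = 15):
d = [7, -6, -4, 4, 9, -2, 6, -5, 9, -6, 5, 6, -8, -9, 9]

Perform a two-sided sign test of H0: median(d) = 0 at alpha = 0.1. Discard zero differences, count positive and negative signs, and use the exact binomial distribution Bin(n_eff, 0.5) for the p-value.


Step 1: Discard zero differences. Original n = 15; n_eff = number of nonzero differences = 15.
Nonzero differences (with sign): +7, -6, -4, +4, +9, -2, +6, -5, +9, -6, +5, +6, -8, -9, +9
Step 2: Count signs: positive = 8, negative = 7.
Step 3: Under H0: P(positive) = 0.5, so the number of positives S ~ Bin(15, 0.5).
Step 4: Two-sided exact p-value = sum of Bin(15,0.5) probabilities at or below the observed probability = 1.000000.
Step 5: alpha = 0.1. fail to reject H0.

n_eff = 15, pos = 8, neg = 7, p = 1.000000, fail to reject H0.


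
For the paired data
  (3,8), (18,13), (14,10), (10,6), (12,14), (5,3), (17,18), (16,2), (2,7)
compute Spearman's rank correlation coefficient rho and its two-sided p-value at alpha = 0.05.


Step 1: Rank x and y separately (midranks; no ties here).
rank(x): 3->2, 18->9, 14->6, 10->4, 12->5, 5->3, 17->8, 16->7, 2->1
rank(y): 8->5, 13->7, 10->6, 6->3, 14->8, 3->2, 18->9, 2->1, 7->4
Step 2: d_i = R_x(i) - R_y(i); compute d_i^2.
  (2-5)^2=9, (9-7)^2=4, (6-6)^2=0, (4-3)^2=1, (5-8)^2=9, (3-2)^2=1, (8-9)^2=1, (7-1)^2=36, (1-4)^2=9
sum(d^2) = 70.
Step 3: rho = 1 - 6*70 / (9*(9^2 - 1)) = 1 - 420/720 = 0.416667.
Step 4: Under H0, t = rho * sqrt((n-2)/(1-rho^2)) = 1.2127 ~ t(7).
Step 5: Two-sided p-value from the t-distribution with 7 df = 0.264586.
Step 6: alpha = 0.05. fail to reject H0.

rho = 0.4167, p = 0.264586, fail to reject H0 at alpha = 0.05.


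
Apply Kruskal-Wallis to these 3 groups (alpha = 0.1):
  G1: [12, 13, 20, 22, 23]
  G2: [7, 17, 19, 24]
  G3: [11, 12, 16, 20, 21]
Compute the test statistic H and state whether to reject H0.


Step 1: Combine all N = 14 observations and assign midranks.
sorted (value, group, rank): (7,G2,1), (11,G3,2), (12,G1,3.5), (12,G3,3.5), (13,G1,5), (16,G3,6), (17,G2,7), (19,G2,8), (20,G1,9.5), (20,G3,9.5), (21,G3,11), (22,G1,12), (23,G1,13), (24,G2,14)
Step 2: Sum ranks within each group.
R_1 = 43 (n_1 = 5)
R_2 = 30 (n_2 = 4)
R_3 = 32 (n_3 = 5)
Step 3: H = 12/(N(N+1)) * sum(R_i^2/n_i) - 3(N+1)
     = 12/(14*15) * (43^2/5 + 30^2/4 + 32^2/5) - 3*15
     = 0.057143 * 799.6 - 45
     = 0.691429.
Step 4: Ties present; correction factor C = 1 - 12/(14^3 - 14) = 0.995604. Corrected H = 0.691429 / 0.995604 = 0.694481.
Step 5: Under H0, H ~ chi^2(2); p-value = 0.706635.
Step 6: alpha = 0.1. fail to reject H0.

H = 0.6945, df = 2, p = 0.706635, fail to reject H0.


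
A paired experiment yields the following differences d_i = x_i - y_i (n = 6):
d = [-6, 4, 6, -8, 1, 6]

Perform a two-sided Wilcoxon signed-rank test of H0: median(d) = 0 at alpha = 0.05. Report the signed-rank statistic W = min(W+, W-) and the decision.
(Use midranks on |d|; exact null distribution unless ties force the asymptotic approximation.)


Step 1: Drop any zero differences (none here) and take |d_i|.
|d| = [6, 4, 6, 8, 1, 6]
Step 2: Midrank |d_i| (ties get averaged ranks).
ranks: |6|->4, |4|->2, |6|->4, |8|->6, |1|->1, |6|->4
Step 3: Attach original signs; sum ranks with positive sign and with negative sign.
W+ = 2 + 4 + 1 + 4 = 11
W- = 4 + 6 = 10
(Check: W+ + W- = 21 should equal n(n+1)/2 = 21.)
Step 4: Test statistic W = min(W+, W-) = 10.
Step 5: Ties in |d|, so use the tie-corrected normal approximation.
        E[W] = n(n+1)/4 = 6*7/4 = 10.5.
        Tie groups: |d|=6 (t=3); sum(t^3 - t) = 24.
        Var[W] = n(n+1)(2n+1)/24 - sum(t^3-t)/48 = 546/24 - 24/48 = 22.25.
        z = (W - E[W]) / sqrt(Var[W]) = (10 - 10.5) / 4.7170 = -0.1060.
        Two-sided p = 2*Phi(z) = 0.915583.
Step 6: alpha = 0.05. fail to reject H0.

W+ = 11, W- = 10, W = min = 10, p = 0.915583, fail to reject H0.


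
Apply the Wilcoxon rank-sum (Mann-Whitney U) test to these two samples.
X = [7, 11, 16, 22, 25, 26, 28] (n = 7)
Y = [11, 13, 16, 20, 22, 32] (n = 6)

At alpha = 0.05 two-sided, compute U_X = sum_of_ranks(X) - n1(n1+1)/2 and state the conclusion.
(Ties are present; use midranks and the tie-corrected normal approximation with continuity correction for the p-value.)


Step 1: Combine and sort all 13 observations; assign midranks.
sorted (value, group): (7,X), (11,X), (11,Y), (13,Y), (16,X), (16,Y), (20,Y), (22,X), (22,Y), (25,X), (26,X), (28,X), (32,Y)
ranks: 7->1, 11->2.5, 11->2.5, 13->4, 16->5.5, 16->5.5, 20->7, 22->8.5, 22->8.5, 25->10, 26->11, 28->12, 32->13
Step 2: Rank sum for X: R1 = 1 + 2.5 + 5.5 + 8.5 + 10 + 11 + 12 = 50.5.
Step 3: U_X = R1 - n1(n1+1)/2 = 50.5 - 7*8/2 = 50.5 - 28 = 22.5.
       U_Y = n1*n2 - U_X = 42 - 22.5 = 19.5.
Step 4: Ties are present, so use the tie-corrected normal approximation (with continuity correction) for the p-value.
Step 5: p-value = 0.885935; compare to alpha = 0.05. fail to reject H0.

U_X = 22.5, p = 0.885935, fail to reject H0 at alpha = 0.05.


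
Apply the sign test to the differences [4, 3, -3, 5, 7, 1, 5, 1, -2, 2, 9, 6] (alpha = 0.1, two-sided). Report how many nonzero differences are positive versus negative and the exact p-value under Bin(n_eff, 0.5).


Step 1: Discard zero differences. Original n = 12; n_eff = number of nonzero differences = 12.
Nonzero differences (with sign): +4, +3, -3, +5, +7, +1, +5, +1, -2, +2, +9, +6
Step 2: Count signs: positive = 10, negative = 2.
Step 3: Under H0: P(positive) = 0.5, so the number of positives S ~ Bin(12, 0.5).
Step 4: Two-sided exact p-value = sum of Bin(12,0.5) probabilities at or below the observed probability = 0.038574.
Step 5: alpha = 0.1. reject H0.

n_eff = 12, pos = 10, neg = 2, p = 0.038574, reject H0.


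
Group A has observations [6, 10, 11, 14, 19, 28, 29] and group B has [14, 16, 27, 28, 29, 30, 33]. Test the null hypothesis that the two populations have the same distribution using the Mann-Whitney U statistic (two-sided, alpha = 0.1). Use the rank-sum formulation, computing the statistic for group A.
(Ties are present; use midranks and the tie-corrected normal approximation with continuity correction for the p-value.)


Step 1: Combine and sort all 14 observations; assign midranks.
sorted (value, group): (6,X), (10,X), (11,X), (14,X), (14,Y), (16,Y), (19,X), (27,Y), (28,X), (28,Y), (29,X), (29,Y), (30,Y), (33,Y)
ranks: 6->1, 10->2, 11->3, 14->4.5, 14->4.5, 16->6, 19->7, 27->8, 28->9.5, 28->9.5, 29->11.5, 29->11.5, 30->13, 33->14
Step 2: Rank sum for X: R1 = 1 + 2 + 3 + 4.5 + 7 + 9.5 + 11.5 = 38.5.
Step 3: U_X = R1 - n1(n1+1)/2 = 38.5 - 7*8/2 = 38.5 - 28 = 10.5.
       U_Y = n1*n2 - U_X = 49 - 10.5 = 38.5.
Step 4: Ties are present, so use the tie-corrected normal approximation (with continuity correction) for the p-value.
Step 5: p-value = 0.083509; compare to alpha = 0.1. reject H0.

U_X = 10.5, p = 0.083509, reject H0 at alpha = 0.1.


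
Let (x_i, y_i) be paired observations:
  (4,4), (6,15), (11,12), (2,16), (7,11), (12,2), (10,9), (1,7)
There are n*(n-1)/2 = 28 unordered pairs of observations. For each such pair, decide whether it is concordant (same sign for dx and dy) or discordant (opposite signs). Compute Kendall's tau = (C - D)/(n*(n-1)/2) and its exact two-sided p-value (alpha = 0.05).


Step 1: Enumerate the 28 unordered pairs (i,j) with i<j and classify each by sign(x_j-x_i) * sign(y_j-y_i).
  (1,2):dx=+2,dy=+11->C; (1,3):dx=+7,dy=+8->C; (1,4):dx=-2,dy=+12->D; (1,5):dx=+3,dy=+7->C
  (1,6):dx=+8,dy=-2->D; (1,7):dx=+6,dy=+5->C; (1,8):dx=-3,dy=+3->D; (2,3):dx=+5,dy=-3->D
  (2,4):dx=-4,dy=+1->D; (2,5):dx=+1,dy=-4->D; (2,6):dx=+6,dy=-13->D; (2,7):dx=+4,dy=-6->D
  (2,8):dx=-5,dy=-8->C; (3,4):dx=-9,dy=+4->D; (3,5):dx=-4,dy=-1->C; (3,6):dx=+1,dy=-10->D
  (3,7):dx=-1,dy=-3->C; (3,8):dx=-10,dy=-5->C; (4,5):dx=+5,dy=-5->D; (4,6):dx=+10,dy=-14->D
  (4,7):dx=+8,dy=-7->D; (4,8):dx=-1,dy=-9->C; (5,6):dx=+5,dy=-9->D; (5,7):dx=+3,dy=-2->D
  (5,8):dx=-6,dy=-4->C; (6,7):dx=-2,dy=+7->D; (6,8):dx=-11,dy=+5->D; (7,8):dx=-9,dy=-2->C
Step 2: C = 11, D = 17, total pairs = 28.
Step 3: tau = (C - D)/(n(n-1)/2) = (11 - 17)/28 = -0.214286.
Step 4: Exact two-sided p-value (enumerate n! = 40320 permutations of y under H0): p = 0.548413.
Step 5: alpha = 0.05. fail to reject H0.

tau_b = -0.2143 (C=11, D=17), p = 0.548413, fail to reject H0.


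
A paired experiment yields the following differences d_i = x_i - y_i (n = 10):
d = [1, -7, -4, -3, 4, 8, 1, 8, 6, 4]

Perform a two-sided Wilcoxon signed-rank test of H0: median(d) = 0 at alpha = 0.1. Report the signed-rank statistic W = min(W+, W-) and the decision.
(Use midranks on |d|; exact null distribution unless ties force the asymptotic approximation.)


Step 1: Drop any zero differences (none here) and take |d_i|.
|d| = [1, 7, 4, 3, 4, 8, 1, 8, 6, 4]
Step 2: Midrank |d_i| (ties get averaged ranks).
ranks: |1|->1.5, |7|->8, |4|->5, |3|->3, |4|->5, |8|->9.5, |1|->1.5, |8|->9.5, |6|->7, |4|->5
Step 3: Attach original signs; sum ranks with positive sign and with negative sign.
W+ = 1.5 + 5 + 9.5 + 1.5 + 9.5 + 7 + 5 = 39
W- = 8 + 5 + 3 = 16
(Check: W+ + W- = 55 should equal n(n+1)/2 = 55.)
Step 4: Test statistic W = min(W+, W-) = 16.
Step 5: Ties in |d|, so use the tie-corrected normal approximation.
        E[W] = n(n+1)/4 = 10*11/4 = 27.5.
        Tie groups: |d|=1 (t=2), |d|=4 (t=3), |d|=8 (t=2); sum(t^3 - t) = 36.
        Var[W] = n(n+1)(2n+1)/24 - sum(t^3-t)/48 = 2310/24 - 36/48 = 95.5.
        z = (W - E[W]) / sqrt(Var[W]) = (16 - 27.5) / 9.7724 = -1.1768.
        Two-sided p = 2*Phi(z) = 0.239282.
Step 6: alpha = 0.1. fail to reject H0.

W+ = 39, W- = 16, W = min = 16, p = 0.239282, fail to reject H0.


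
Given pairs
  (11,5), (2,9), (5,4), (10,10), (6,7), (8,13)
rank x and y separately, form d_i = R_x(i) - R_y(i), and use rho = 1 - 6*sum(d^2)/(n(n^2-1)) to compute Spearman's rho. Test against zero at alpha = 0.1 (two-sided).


Step 1: Rank x and y separately (midranks; no ties here).
rank(x): 11->6, 2->1, 5->2, 10->5, 6->3, 8->4
rank(y): 5->2, 9->4, 4->1, 10->5, 7->3, 13->6
Step 2: d_i = R_x(i) - R_y(i); compute d_i^2.
  (6-2)^2=16, (1-4)^2=9, (2-1)^2=1, (5-5)^2=0, (3-3)^2=0, (4-6)^2=4
sum(d^2) = 30.
Step 3: rho = 1 - 6*30 / (6*(6^2 - 1)) = 1 - 180/210 = 0.142857.
Step 4: Under H0, t = rho * sqrt((n-2)/(1-rho^2)) = 0.2887 ~ t(4).
Step 5: Two-sided p-value from the t-distribution with 4 df = 0.787172.
Step 6: alpha = 0.1. fail to reject H0.

rho = 0.1429, p = 0.787172, fail to reject H0 at alpha = 0.1.


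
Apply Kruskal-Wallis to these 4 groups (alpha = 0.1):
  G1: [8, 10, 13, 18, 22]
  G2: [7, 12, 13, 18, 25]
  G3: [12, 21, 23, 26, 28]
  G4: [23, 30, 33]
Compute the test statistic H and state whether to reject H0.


Step 1: Combine all N = 18 observations and assign midranks.
sorted (value, group, rank): (7,G2,1), (8,G1,2), (10,G1,3), (12,G2,4.5), (12,G3,4.5), (13,G1,6.5), (13,G2,6.5), (18,G1,8.5), (18,G2,8.5), (21,G3,10), (22,G1,11), (23,G3,12.5), (23,G4,12.5), (25,G2,14), (26,G3,15), (28,G3,16), (30,G4,17), (33,G4,18)
Step 2: Sum ranks within each group.
R_1 = 31 (n_1 = 5)
R_2 = 34.5 (n_2 = 5)
R_3 = 58 (n_3 = 5)
R_4 = 47.5 (n_4 = 3)
Step 3: H = 12/(N(N+1)) * sum(R_i^2/n_i) - 3(N+1)
     = 12/(18*19) * (31^2/5 + 34.5^2/5 + 58^2/5 + 47.5^2/3) - 3*19
     = 0.035088 * 1855.13 - 57
     = 8.092398.
Step 4: Ties present; correction factor C = 1 - 24/(18^3 - 18) = 0.995872. Corrected H = 8.092398 / 0.995872 = 8.125941.
Step 5: Under H0, H ~ chi^2(3); p-value = 0.043479.
Step 6: alpha = 0.1. reject H0.

H = 8.1259, df = 3, p = 0.043479, reject H0.


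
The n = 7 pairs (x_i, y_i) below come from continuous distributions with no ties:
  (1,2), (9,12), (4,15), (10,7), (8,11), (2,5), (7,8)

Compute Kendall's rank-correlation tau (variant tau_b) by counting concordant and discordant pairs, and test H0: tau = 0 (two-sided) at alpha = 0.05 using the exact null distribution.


Step 1: Enumerate the 21 unordered pairs (i,j) with i<j and classify each by sign(x_j-x_i) * sign(y_j-y_i).
  (1,2):dx=+8,dy=+10->C; (1,3):dx=+3,dy=+13->C; (1,4):dx=+9,dy=+5->C; (1,5):dx=+7,dy=+9->C
  (1,6):dx=+1,dy=+3->C; (1,7):dx=+6,dy=+6->C; (2,3):dx=-5,dy=+3->D; (2,4):dx=+1,dy=-5->D
  (2,5):dx=-1,dy=-1->C; (2,6):dx=-7,dy=-7->C; (2,7):dx=-2,dy=-4->C; (3,4):dx=+6,dy=-8->D
  (3,5):dx=+4,dy=-4->D; (3,6):dx=-2,dy=-10->C; (3,7):dx=+3,dy=-7->D; (4,5):dx=-2,dy=+4->D
  (4,6):dx=-8,dy=-2->C; (4,7):dx=-3,dy=+1->D; (5,6):dx=-6,dy=-6->C; (5,7):dx=-1,dy=-3->C
  (6,7):dx=+5,dy=+3->C
Step 2: C = 14, D = 7, total pairs = 21.
Step 3: tau = (C - D)/(n(n-1)/2) = (14 - 7)/21 = 0.333333.
Step 4: Exact two-sided p-value (enumerate n! = 5040 permutations of y under H0): p = 0.381349.
Step 5: alpha = 0.05. fail to reject H0.

tau_b = 0.3333 (C=14, D=7), p = 0.381349, fail to reject H0.


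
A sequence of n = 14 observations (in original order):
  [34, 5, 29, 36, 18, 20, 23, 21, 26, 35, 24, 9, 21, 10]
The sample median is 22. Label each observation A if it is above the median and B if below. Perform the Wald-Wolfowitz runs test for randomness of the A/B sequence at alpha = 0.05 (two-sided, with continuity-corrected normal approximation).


Step 1: Compute median = 22; label A = above, B = below.
Labels in order: ABAABBABAAABBB  (n_A = 7, n_B = 7)
Step 2: Count runs R = 8.
Step 3: Under H0 (random ordering), E[R] = 2*n_A*n_B/(n_A+n_B) + 1 = 2*7*7/14 + 1 = 8.0000.
        Var[R] = 2*n_A*n_B*(2*n_A*n_B - n_A - n_B) / ((n_A+n_B)^2 * (n_A+n_B-1)) = 8232/2548 = 3.2308.
        SD[R] = 1.7974.
Step 4: R = E[R], so z = 0 with no continuity correction.
Step 5: Two-sided p-value via normal approximation = 2*(1 - Phi(|z|)) = 1.000000.
Step 6: alpha = 0.05. fail to reject H0.

R = 8, z = 0.0000, p = 1.000000, fail to reject H0.


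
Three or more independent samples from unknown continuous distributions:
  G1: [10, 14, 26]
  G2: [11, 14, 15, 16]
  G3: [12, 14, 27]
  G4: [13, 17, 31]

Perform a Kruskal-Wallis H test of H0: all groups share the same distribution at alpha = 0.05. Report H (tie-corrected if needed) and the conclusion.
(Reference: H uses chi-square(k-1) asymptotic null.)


Step 1: Combine all N = 13 observations and assign midranks.
sorted (value, group, rank): (10,G1,1), (11,G2,2), (12,G3,3), (13,G4,4), (14,G1,6), (14,G2,6), (14,G3,6), (15,G2,8), (16,G2,9), (17,G4,10), (26,G1,11), (27,G3,12), (31,G4,13)
Step 2: Sum ranks within each group.
R_1 = 18 (n_1 = 3)
R_2 = 25 (n_2 = 4)
R_3 = 21 (n_3 = 3)
R_4 = 27 (n_4 = 3)
Step 3: H = 12/(N(N+1)) * sum(R_i^2/n_i) - 3(N+1)
     = 12/(13*14) * (18^2/3 + 25^2/4 + 21^2/3 + 27^2/3) - 3*14
     = 0.065934 * 654.25 - 42
     = 1.137363.
Step 4: Ties present; correction factor C = 1 - 24/(13^3 - 13) = 0.989011. Corrected H = 1.137363 / 0.989011 = 1.150000.
Step 5: Under H0, H ~ chi^2(3); p-value = 0.765020.
Step 6: alpha = 0.05. fail to reject H0.

H = 1.1500, df = 3, p = 0.765020, fail to reject H0.


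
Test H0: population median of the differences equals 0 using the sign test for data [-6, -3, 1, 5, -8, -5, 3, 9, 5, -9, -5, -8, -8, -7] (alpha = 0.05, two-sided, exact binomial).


Step 1: Discard zero differences. Original n = 14; n_eff = number of nonzero differences = 14.
Nonzero differences (with sign): -6, -3, +1, +5, -8, -5, +3, +9, +5, -9, -5, -8, -8, -7
Step 2: Count signs: positive = 5, negative = 9.
Step 3: Under H0: P(positive) = 0.5, so the number of positives S ~ Bin(14, 0.5).
Step 4: Two-sided exact p-value = sum of Bin(14,0.5) probabilities at or below the observed probability = 0.423950.
Step 5: alpha = 0.05. fail to reject H0.

n_eff = 14, pos = 5, neg = 9, p = 0.423950, fail to reject H0.


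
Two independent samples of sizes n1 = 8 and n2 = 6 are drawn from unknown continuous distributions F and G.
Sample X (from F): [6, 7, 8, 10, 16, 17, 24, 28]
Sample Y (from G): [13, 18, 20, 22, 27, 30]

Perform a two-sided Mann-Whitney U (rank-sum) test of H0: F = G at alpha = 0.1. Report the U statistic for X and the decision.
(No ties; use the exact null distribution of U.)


Step 1: Combine and sort all 14 observations; assign midranks.
sorted (value, group): (6,X), (7,X), (8,X), (10,X), (13,Y), (16,X), (17,X), (18,Y), (20,Y), (22,Y), (24,X), (27,Y), (28,X), (30,Y)
ranks: 6->1, 7->2, 8->3, 10->4, 13->5, 16->6, 17->7, 18->8, 20->9, 22->10, 24->11, 27->12, 28->13, 30->14
Step 2: Rank sum for X: R1 = 1 + 2 + 3 + 4 + 6 + 7 + 11 + 13 = 47.
Step 3: U_X = R1 - n1(n1+1)/2 = 47 - 8*9/2 = 47 - 36 = 11.
       U_Y = n1*n2 - U_X = 48 - 11 = 37.
Step 4: No ties, so the exact null distribution of U (based on enumerating the C(14,8) = 3003 equally likely rank assignments) gives the two-sided p-value.
Step 5: p-value = 0.107892; compare to alpha = 0.1. fail to reject H0.

U_X = 11, p = 0.107892, fail to reject H0 at alpha = 0.1.


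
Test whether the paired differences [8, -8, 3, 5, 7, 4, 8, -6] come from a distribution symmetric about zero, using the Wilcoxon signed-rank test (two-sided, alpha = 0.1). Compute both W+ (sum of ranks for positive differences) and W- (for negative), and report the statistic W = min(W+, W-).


Step 1: Drop any zero differences (none here) and take |d_i|.
|d| = [8, 8, 3, 5, 7, 4, 8, 6]
Step 2: Midrank |d_i| (ties get averaged ranks).
ranks: |8|->7, |8|->7, |3|->1, |5|->3, |7|->5, |4|->2, |8|->7, |6|->4
Step 3: Attach original signs; sum ranks with positive sign and with negative sign.
W+ = 7 + 1 + 3 + 5 + 2 + 7 = 25
W- = 7 + 4 = 11
(Check: W+ + W- = 36 should equal n(n+1)/2 = 36.)
Step 4: Test statistic W = min(W+, W-) = 11.
Step 5: Ties in |d|, so use the tie-corrected normal approximation.
        E[W] = n(n+1)/4 = 8*9/4 = 18.
        Tie groups: |d|=8 (t=3); sum(t^3 - t) = 24.
        Var[W] = n(n+1)(2n+1)/24 - sum(t^3-t)/48 = 1224/24 - 24/48 = 50.5.
        z = (W - E[W]) / sqrt(Var[W]) = (11 - 18) / 7.1063 = -0.9850.
        Two-sided p = 2*Phi(z) = 0.324606.
Step 6: alpha = 0.1. fail to reject H0.

W+ = 25, W- = 11, W = min = 11, p = 0.324606, fail to reject H0.
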